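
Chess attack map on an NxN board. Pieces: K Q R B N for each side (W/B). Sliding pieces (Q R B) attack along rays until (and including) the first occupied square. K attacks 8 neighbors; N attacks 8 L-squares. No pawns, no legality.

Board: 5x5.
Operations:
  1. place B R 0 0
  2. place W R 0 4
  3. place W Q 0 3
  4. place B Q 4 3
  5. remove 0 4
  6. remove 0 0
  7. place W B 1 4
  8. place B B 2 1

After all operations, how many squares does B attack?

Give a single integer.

Answer: 15

Derivation:
Op 1: place BR@(0,0)
Op 2: place WR@(0,4)
Op 3: place WQ@(0,3)
Op 4: place BQ@(4,3)
Op 5: remove (0,4)
Op 6: remove (0,0)
Op 7: place WB@(1,4)
Op 8: place BB@(2,1)
Per-piece attacks for B:
  BB@(2,1): attacks (3,2) (4,3) (3,0) (1,2) (0,3) (1,0) [ray(1,1) blocked at (4,3); ray(-1,1) blocked at (0,3)]
  BQ@(4,3): attacks (4,4) (4,2) (4,1) (4,0) (3,3) (2,3) (1,3) (0,3) (3,4) (3,2) (2,1) [ray(-1,0) blocked at (0,3); ray(-1,-1) blocked at (2,1)]
Union (15 distinct): (0,3) (1,0) (1,2) (1,3) (2,1) (2,3) (3,0) (3,2) (3,3) (3,4) (4,0) (4,1) (4,2) (4,3) (4,4)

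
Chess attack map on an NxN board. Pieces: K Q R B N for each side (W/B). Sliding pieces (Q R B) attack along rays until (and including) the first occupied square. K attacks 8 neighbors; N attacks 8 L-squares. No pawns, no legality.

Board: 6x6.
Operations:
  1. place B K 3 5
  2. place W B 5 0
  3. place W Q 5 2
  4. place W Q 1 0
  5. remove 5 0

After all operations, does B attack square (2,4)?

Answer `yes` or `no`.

Op 1: place BK@(3,5)
Op 2: place WB@(5,0)
Op 3: place WQ@(5,2)
Op 4: place WQ@(1,0)
Op 5: remove (5,0)
Per-piece attacks for B:
  BK@(3,5): attacks (3,4) (4,5) (2,5) (4,4) (2,4)
B attacks (2,4): yes

Answer: yes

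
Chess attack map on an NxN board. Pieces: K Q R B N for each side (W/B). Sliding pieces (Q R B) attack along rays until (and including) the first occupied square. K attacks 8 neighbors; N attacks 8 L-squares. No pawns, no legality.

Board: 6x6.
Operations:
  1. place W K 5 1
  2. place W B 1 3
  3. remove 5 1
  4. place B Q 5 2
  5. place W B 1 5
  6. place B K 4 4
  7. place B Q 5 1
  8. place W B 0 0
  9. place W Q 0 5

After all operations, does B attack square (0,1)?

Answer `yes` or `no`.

Answer: yes

Derivation:
Op 1: place WK@(5,1)
Op 2: place WB@(1,3)
Op 3: remove (5,1)
Op 4: place BQ@(5,2)
Op 5: place WB@(1,5)
Op 6: place BK@(4,4)
Op 7: place BQ@(5,1)
Op 8: place WB@(0,0)
Op 9: place WQ@(0,5)
Per-piece attacks for B:
  BK@(4,4): attacks (4,5) (4,3) (5,4) (3,4) (5,5) (5,3) (3,5) (3,3)
  BQ@(5,1): attacks (5,2) (5,0) (4,1) (3,1) (2,1) (1,1) (0,1) (4,2) (3,3) (2,4) (1,5) (4,0) [ray(0,1) blocked at (5,2); ray(-1,1) blocked at (1,5)]
  BQ@(5,2): attacks (5,3) (5,4) (5,5) (5,1) (4,2) (3,2) (2,2) (1,2) (0,2) (4,3) (3,4) (2,5) (4,1) (3,0) [ray(0,-1) blocked at (5,1)]
B attacks (0,1): yes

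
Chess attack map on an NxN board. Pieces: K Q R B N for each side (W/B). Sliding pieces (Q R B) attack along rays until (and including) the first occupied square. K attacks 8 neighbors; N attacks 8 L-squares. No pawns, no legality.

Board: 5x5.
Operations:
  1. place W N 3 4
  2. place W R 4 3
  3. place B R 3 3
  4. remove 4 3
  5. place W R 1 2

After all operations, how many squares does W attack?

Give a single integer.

Op 1: place WN@(3,4)
Op 2: place WR@(4,3)
Op 3: place BR@(3,3)
Op 4: remove (4,3)
Op 5: place WR@(1,2)
Per-piece attacks for W:
  WR@(1,2): attacks (1,3) (1,4) (1,1) (1,0) (2,2) (3,2) (4,2) (0,2)
  WN@(3,4): attacks (4,2) (2,2) (1,3)
Union (8 distinct): (0,2) (1,0) (1,1) (1,3) (1,4) (2,2) (3,2) (4,2)

Answer: 8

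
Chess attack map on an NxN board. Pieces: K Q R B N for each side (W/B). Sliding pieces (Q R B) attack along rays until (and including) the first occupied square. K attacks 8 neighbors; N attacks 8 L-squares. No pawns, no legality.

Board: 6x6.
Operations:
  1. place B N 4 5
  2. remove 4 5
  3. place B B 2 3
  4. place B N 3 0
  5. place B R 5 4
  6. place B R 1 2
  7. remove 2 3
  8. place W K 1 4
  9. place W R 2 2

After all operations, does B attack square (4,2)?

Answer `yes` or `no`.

Op 1: place BN@(4,5)
Op 2: remove (4,5)
Op 3: place BB@(2,3)
Op 4: place BN@(3,0)
Op 5: place BR@(5,4)
Op 6: place BR@(1,2)
Op 7: remove (2,3)
Op 8: place WK@(1,4)
Op 9: place WR@(2,2)
Per-piece attacks for B:
  BR@(1,2): attacks (1,3) (1,4) (1,1) (1,0) (2,2) (0,2) [ray(0,1) blocked at (1,4); ray(1,0) blocked at (2,2)]
  BN@(3,0): attacks (4,2) (5,1) (2,2) (1,1)
  BR@(5,4): attacks (5,5) (5,3) (5,2) (5,1) (5,0) (4,4) (3,4) (2,4) (1,4) [ray(-1,0) blocked at (1,4)]
B attacks (4,2): yes

Answer: yes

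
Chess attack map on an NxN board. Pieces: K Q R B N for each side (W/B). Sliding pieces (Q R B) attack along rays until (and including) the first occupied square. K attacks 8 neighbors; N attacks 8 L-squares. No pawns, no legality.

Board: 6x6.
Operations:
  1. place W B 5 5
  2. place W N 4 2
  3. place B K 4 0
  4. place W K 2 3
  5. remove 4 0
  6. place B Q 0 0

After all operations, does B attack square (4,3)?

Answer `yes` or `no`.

Answer: no

Derivation:
Op 1: place WB@(5,5)
Op 2: place WN@(4,2)
Op 3: place BK@(4,0)
Op 4: place WK@(2,3)
Op 5: remove (4,0)
Op 6: place BQ@(0,0)
Per-piece attacks for B:
  BQ@(0,0): attacks (0,1) (0,2) (0,3) (0,4) (0,5) (1,0) (2,0) (3,0) (4,0) (5,0) (1,1) (2,2) (3,3) (4,4) (5,5) [ray(1,1) blocked at (5,5)]
B attacks (4,3): no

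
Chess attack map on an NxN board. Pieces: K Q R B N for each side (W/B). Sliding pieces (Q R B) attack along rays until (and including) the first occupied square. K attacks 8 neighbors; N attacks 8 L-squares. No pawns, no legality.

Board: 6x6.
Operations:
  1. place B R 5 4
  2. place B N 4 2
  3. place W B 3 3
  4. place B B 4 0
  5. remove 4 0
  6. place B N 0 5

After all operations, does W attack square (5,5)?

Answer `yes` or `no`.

Answer: yes

Derivation:
Op 1: place BR@(5,4)
Op 2: place BN@(4,2)
Op 3: place WB@(3,3)
Op 4: place BB@(4,0)
Op 5: remove (4,0)
Op 6: place BN@(0,5)
Per-piece attacks for W:
  WB@(3,3): attacks (4,4) (5,5) (4,2) (2,4) (1,5) (2,2) (1,1) (0,0) [ray(1,-1) blocked at (4,2)]
W attacks (5,5): yes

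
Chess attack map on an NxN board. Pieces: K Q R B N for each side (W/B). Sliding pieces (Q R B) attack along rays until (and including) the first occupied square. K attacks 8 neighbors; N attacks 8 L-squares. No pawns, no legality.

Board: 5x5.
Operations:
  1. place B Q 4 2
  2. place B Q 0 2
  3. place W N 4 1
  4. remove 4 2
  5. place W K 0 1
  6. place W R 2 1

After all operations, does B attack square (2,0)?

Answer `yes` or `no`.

Answer: yes

Derivation:
Op 1: place BQ@(4,2)
Op 2: place BQ@(0,2)
Op 3: place WN@(4,1)
Op 4: remove (4,2)
Op 5: place WK@(0,1)
Op 6: place WR@(2,1)
Per-piece attacks for B:
  BQ@(0,2): attacks (0,3) (0,4) (0,1) (1,2) (2,2) (3,2) (4,2) (1,3) (2,4) (1,1) (2,0) [ray(0,-1) blocked at (0,1)]
B attacks (2,0): yes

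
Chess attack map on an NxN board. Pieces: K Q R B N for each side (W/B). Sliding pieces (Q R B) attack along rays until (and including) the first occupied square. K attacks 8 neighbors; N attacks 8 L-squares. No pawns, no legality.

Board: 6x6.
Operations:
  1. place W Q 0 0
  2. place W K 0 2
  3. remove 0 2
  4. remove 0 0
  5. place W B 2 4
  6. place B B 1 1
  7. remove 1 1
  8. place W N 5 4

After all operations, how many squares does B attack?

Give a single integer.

Answer: 0

Derivation:
Op 1: place WQ@(0,0)
Op 2: place WK@(0,2)
Op 3: remove (0,2)
Op 4: remove (0,0)
Op 5: place WB@(2,4)
Op 6: place BB@(1,1)
Op 7: remove (1,1)
Op 8: place WN@(5,4)
Per-piece attacks for B:
Union (0 distinct): (none)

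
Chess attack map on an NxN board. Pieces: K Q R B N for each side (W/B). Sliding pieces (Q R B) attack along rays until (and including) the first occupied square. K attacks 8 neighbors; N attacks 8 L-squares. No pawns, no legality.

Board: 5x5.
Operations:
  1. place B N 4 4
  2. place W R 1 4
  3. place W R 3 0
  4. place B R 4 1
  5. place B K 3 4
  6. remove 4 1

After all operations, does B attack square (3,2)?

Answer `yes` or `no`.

Op 1: place BN@(4,4)
Op 2: place WR@(1,4)
Op 3: place WR@(3,0)
Op 4: place BR@(4,1)
Op 5: place BK@(3,4)
Op 6: remove (4,1)
Per-piece attacks for B:
  BK@(3,4): attacks (3,3) (4,4) (2,4) (4,3) (2,3)
  BN@(4,4): attacks (3,2) (2,3)
B attacks (3,2): yes

Answer: yes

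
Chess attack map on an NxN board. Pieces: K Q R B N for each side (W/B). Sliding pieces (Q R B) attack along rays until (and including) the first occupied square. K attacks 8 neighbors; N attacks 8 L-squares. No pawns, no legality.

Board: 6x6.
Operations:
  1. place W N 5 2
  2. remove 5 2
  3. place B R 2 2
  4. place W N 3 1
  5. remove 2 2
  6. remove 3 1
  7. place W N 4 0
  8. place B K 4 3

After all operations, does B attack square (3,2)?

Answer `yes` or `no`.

Op 1: place WN@(5,2)
Op 2: remove (5,2)
Op 3: place BR@(2,2)
Op 4: place WN@(3,1)
Op 5: remove (2,2)
Op 6: remove (3,1)
Op 7: place WN@(4,0)
Op 8: place BK@(4,3)
Per-piece attacks for B:
  BK@(4,3): attacks (4,4) (4,2) (5,3) (3,3) (5,4) (5,2) (3,4) (3,2)
B attacks (3,2): yes

Answer: yes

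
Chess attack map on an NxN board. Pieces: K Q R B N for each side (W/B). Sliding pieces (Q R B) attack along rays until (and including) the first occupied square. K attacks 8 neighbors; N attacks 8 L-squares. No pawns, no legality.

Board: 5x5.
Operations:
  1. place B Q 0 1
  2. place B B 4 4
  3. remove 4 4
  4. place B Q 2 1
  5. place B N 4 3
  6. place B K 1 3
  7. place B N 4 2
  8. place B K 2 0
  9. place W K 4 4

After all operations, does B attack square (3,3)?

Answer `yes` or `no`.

Answer: no

Derivation:
Op 1: place BQ@(0,1)
Op 2: place BB@(4,4)
Op 3: remove (4,4)
Op 4: place BQ@(2,1)
Op 5: place BN@(4,3)
Op 6: place BK@(1,3)
Op 7: place BN@(4,2)
Op 8: place BK@(2,0)
Op 9: place WK@(4,4)
Per-piece attacks for B:
  BQ@(0,1): attacks (0,2) (0,3) (0,4) (0,0) (1,1) (2,1) (1,2) (2,3) (3,4) (1,0) [ray(1,0) blocked at (2,1)]
  BK@(1,3): attacks (1,4) (1,2) (2,3) (0,3) (2,4) (2,2) (0,4) (0,2)
  BK@(2,0): attacks (2,1) (3,0) (1,0) (3,1) (1,1)
  BQ@(2,1): attacks (2,2) (2,3) (2,4) (2,0) (3,1) (4,1) (1,1) (0,1) (3,2) (4,3) (3,0) (1,2) (0,3) (1,0) [ray(0,-1) blocked at (2,0); ray(-1,0) blocked at (0,1); ray(1,1) blocked at (4,3)]
  BN@(4,2): attacks (3,4) (2,3) (3,0) (2,1)
  BN@(4,3): attacks (2,4) (3,1) (2,2)
B attacks (3,3): no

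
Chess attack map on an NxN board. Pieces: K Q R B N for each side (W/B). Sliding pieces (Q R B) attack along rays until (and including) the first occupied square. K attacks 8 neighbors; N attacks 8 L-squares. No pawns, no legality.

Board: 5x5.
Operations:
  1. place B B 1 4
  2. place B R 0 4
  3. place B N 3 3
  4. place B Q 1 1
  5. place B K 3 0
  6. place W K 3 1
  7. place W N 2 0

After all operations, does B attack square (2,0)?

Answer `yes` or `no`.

Op 1: place BB@(1,4)
Op 2: place BR@(0,4)
Op 3: place BN@(3,3)
Op 4: place BQ@(1,1)
Op 5: place BK@(3,0)
Op 6: place WK@(3,1)
Op 7: place WN@(2,0)
Per-piece attacks for B:
  BR@(0,4): attacks (0,3) (0,2) (0,1) (0,0) (1,4) [ray(1,0) blocked at (1,4)]
  BQ@(1,1): attacks (1,2) (1,3) (1,4) (1,0) (2,1) (3,1) (0,1) (2,2) (3,3) (2,0) (0,2) (0,0) [ray(0,1) blocked at (1,4); ray(1,0) blocked at (3,1); ray(1,1) blocked at (3,3); ray(1,-1) blocked at (2,0)]
  BB@(1,4): attacks (2,3) (3,2) (4,1) (0,3)
  BK@(3,0): attacks (3,1) (4,0) (2,0) (4,1) (2,1)
  BN@(3,3): attacks (1,4) (4,1) (2,1) (1,2)
B attacks (2,0): yes

Answer: yes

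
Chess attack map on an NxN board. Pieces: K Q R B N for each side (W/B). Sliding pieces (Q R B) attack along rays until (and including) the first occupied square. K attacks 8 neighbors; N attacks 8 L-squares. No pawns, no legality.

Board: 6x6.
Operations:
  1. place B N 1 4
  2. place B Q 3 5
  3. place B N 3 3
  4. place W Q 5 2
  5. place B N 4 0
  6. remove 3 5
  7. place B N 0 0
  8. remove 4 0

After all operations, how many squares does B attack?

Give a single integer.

Answer: 12

Derivation:
Op 1: place BN@(1,4)
Op 2: place BQ@(3,5)
Op 3: place BN@(3,3)
Op 4: place WQ@(5,2)
Op 5: place BN@(4,0)
Op 6: remove (3,5)
Op 7: place BN@(0,0)
Op 8: remove (4,0)
Per-piece attacks for B:
  BN@(0,0): attacks (1,2) (2,1)
  BN@(1,4): attacks (3,5) (2,2) (3,3) (0,2)
  BN@(3,3): attacks (4,5) (5,4) (2,5) (1,4) (4,1) (5,2) (2,1) (1,2)
Union (12 distinct): (0,2) (1,2) (1,4) (2,1) (2,2) (2,5) (3,3) (3,5) (4,1) (4,5) (5,2) (5,4)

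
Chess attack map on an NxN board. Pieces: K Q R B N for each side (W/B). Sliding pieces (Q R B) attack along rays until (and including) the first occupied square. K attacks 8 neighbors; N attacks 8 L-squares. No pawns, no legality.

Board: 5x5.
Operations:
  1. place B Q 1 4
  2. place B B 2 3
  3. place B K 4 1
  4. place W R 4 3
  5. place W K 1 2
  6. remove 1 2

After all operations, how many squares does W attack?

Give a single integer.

Answer: 5

Derivation:
Op 1: place BQ@(1,4)
Op 2: place BB@(2,3)
Op 3: place BK@(4,1)
Op 4: place WR@(4,3)
Op 5: place WK@(1,2)
Op 6: remove (1,2)
Per-piece attacks for W:
  WR@(4,3): attacks (4,4) (4,2) (4,1) (3,3) (2,3) [ray(0,-1) blocked at (4,1); ray(-1,0) blocked at (2,3)]
Union (5 distinct): (2,3) (3,3) (4,1) (4,2) (4,4)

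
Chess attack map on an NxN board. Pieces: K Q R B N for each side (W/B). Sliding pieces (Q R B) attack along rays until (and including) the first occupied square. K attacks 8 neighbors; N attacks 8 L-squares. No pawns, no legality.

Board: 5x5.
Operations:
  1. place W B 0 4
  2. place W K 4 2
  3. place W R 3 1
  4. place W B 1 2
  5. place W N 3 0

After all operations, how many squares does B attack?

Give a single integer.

Op 1: place WB@(0,4)
Op 2: place WK@(4,2)
Op 3: place WR@(3,1)
Op 4: place WB@(1,2)
Op 5: place WN@(3,0)
Per-piece attacks for B:
Union (0 distinct): (none)

Answer: 0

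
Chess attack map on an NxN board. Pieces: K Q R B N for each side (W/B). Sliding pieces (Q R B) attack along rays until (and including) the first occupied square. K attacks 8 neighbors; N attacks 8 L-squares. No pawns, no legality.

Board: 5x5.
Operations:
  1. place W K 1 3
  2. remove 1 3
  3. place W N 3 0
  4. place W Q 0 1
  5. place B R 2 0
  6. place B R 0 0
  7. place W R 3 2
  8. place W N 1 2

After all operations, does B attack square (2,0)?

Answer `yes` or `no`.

Answer: yes

Derivation:
Op 1: place WK@(1,3)
Op 2: remove (1,3)
Op 3: place WN@(3,0)
Op 4: place WQ@(0,1)
Op 5: place BR@(2,0)
Op 6: place BR@(0,0)
Op 7: place WR@(3,2)
Op 8: place WN@(1,2)
Per-piece attacks for B:
  BR@(0,0): attacks (0,1) (1,0) (2,0) [ray(0,1) blocked at (0,1); ray(1,0) blocked at (2,0)]
  BR@(2,0): attacks (2,1) (2,2) (2,3) (2,4) (3,0) (1,0) (0,0) [ray(1,0) blocked at (3,0); ray(-1,0) blocked at (0,0)]
B attacks (2,0): yes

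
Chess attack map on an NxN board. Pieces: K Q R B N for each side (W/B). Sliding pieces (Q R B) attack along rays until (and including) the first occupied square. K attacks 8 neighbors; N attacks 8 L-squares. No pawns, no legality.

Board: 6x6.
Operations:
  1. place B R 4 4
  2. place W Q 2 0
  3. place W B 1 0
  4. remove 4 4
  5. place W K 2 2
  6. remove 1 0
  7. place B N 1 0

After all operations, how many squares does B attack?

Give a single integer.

Answer: 3

Derivation:
Op 1: place BR@(4,4)
Op 2: place WQ@(2,0)
Op 3: place WB@(1,0)
Op 4: remove (4,4)
Op 5: place WK@(2,2)
Op 6: remove (1,0)
Op 7: place BN@(1,0)
Per-piece attacks for B:
  BN@(1,0): attacks (2,2) (3,1) (0,2)
Union (3 distinct): (0,2) (2,2) (3,1)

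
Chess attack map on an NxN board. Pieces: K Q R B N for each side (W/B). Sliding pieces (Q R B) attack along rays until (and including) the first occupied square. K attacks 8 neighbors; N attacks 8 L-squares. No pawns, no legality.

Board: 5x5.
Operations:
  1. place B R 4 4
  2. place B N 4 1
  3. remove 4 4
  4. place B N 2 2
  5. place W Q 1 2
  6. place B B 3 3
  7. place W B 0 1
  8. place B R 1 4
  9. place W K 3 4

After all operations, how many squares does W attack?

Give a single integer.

Op 1: place BR@(4,4)
Op 2: place BN@(4,1)
Op 3: remove (4,4)
Op 4: place BN@(2,2)
Op 5: place WQ@(1,2)
Op 6: place BB@(3,3)
Op 7: place WB@(0,1)
Op 8: place BR@(1,4)
Op 9: place WK@(3,4)
Per-piece attacks for W:
  WB@(0,1): attacks (1,2) (1,0) [ray(1,1) blocked at (1,2)]
  WQ@(1,2): attacks (1,3) (1,4) (1,1) (1,0) (2,2) (0,2) (2,3) (3,4) (2,1) (3,0) (0,3) (0,1) [ray(0,1) blocked at (1,4); ray(1,0) blocked at (2,2); ray(1,1) blocked at (3,4); ray(-1,-1) blocked at (0,1)]
  WK@(3,4): attacks (3,3) (4,4) (2,4) (4,3) (2,3)
Union (17 distinct): (0,1) (0,2) (0,3) (1,0) (1,1) (1,2) (1,3) (1,4) (2,1) (2,2) (2,3) (2,4) (3,0) (3,3) (3,4) (4,3) (4,4)

Answer: 17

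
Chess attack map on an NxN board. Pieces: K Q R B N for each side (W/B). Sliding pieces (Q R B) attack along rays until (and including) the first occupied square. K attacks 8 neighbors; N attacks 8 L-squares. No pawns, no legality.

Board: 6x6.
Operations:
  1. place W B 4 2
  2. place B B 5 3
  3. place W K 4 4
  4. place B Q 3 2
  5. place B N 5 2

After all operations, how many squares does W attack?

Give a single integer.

Answer: 13

Derivation:
Op 1: place WB@(4,2)
Op 2: place BB@(5,3)
Op 3: place WK@(4,4)
Op 4: place BQ@(3,2)
Op 5: place BN@(5,2)
Per-piece attacks for W:
  WB@(4,2): attacks (5,3) (5,1) (3,3) (2,4) (1,5) (3,1) (2,0) [ray(1,1) blocked at (5,3)]
  WK@(4,4): attacks (4,5) (4,3) (5,4) (3,4) (5,5) (5,3) (3,5) (3,3)
Union (13 distinct): (1,5) (2,0) (2,4) (3,1) (3,3) (3,4) (3,5) (4,3) (4,5) (5,1) (5,3) (5,4) (5,5)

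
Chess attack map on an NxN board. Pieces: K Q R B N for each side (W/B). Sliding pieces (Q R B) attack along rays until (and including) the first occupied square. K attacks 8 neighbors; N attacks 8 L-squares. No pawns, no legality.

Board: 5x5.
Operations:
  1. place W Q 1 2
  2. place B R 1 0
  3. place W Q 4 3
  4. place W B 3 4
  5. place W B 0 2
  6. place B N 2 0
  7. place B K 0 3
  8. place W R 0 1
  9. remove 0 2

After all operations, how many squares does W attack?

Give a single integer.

Op 1: place WQ@(1,2)
Op 2: place BR@(1,0)
Op 3: place WQ@(4,3)
Op 4: place WB@(3,4)
Op 5: place WB@(0,2)
Op 6: place BN@(2,0)
Op 7: place BK@(0,3)
Op 8: place WR@(0,1)
Op 9: remove (0,2)
Per-piece attacks for W:
  WR@(0,1): attacks (0,2) (0,3) (0,0) (1,1) (2,1) (3,1) (4,1) [ray(0,1) blocked at (0,3)]
  WQ@(1,2): attacks (1,3) (1,4) (1,1) (1,0) (2,2) (3,2) (4,2) (0,2) (2,3) (3,4) (2,1) (3,0) (0,3) (0,1) [ray(0,-1) blocked at (1,0); ray(1,1) blocked at (3,4); ray(-1,1) blocked at (0,3); ray(-1,-1) blocked at (0,1)]
  WB@(3,4): attacks (4,3) (2,3) (1,2) [ray(1,-1) blocked at (4,3); ray(-1,-1) blocked at (1,2)]
  WQ@(4,3): attacks (4,4) (4,2) (4,1) (4,0) (3,3) (2,3) (1,3) (0,3) (3,4) (3,2) (2,1) (1,0) [ray(-1,0) blocked at (0,3); ray(-1,1) blocked at (3,4); ray(-1,-1) blocked at (1,0)]
Union (22 distinct): (0,0) (0,1) (0,2) (0,3) (1,0) (1,1) (1,2) (1,3) (1,4) (2,1) (2,2) (2,3) (3,0) (3,1) (3,2) (3,3) (3,4) (4,0) (4,1) (4,2) (4,3) (4,4)

Answer: 22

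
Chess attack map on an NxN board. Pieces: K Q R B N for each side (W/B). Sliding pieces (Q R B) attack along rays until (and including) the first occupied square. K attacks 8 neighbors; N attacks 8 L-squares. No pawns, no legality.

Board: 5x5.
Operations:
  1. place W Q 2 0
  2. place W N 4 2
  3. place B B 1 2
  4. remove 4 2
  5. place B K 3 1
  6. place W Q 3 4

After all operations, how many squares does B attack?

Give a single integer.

Op 1: place WQ@(2,0)
Op 2: place WN@(4,2)
Op 3: place BB@(1,2)
Op 4: remove (4,2)
Op 5: place BK@(3,1)
Op 6: place WQ@(3,4)
Per-piece attacks for B:
  BB@(1,2): attacks (2,3) (3,4) (2,1) (3,0) (0,3) (0,1) [ray(1,1) blocked at (3,4)]
  BK@(3,1): attacks (3,2) (3,0) (4,1) (2,1) (4,2) (4,0) (2,2) (2,0)
Union (12 distinct): (0,1) (0,3) (2,0) (2,1) (2,2) (2,3) (3,0) (3,2) (3,4) (4,0) (4,1) (4,2)

Answer: 12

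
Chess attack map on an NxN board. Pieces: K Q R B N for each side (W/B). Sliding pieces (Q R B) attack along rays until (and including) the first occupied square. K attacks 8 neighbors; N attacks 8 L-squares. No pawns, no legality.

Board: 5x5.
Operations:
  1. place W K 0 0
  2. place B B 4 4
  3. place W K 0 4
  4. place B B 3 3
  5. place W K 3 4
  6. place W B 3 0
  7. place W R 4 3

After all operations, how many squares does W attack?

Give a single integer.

Answer: 16

Derivation:
Op 1: place WK@(0,0)
Op 2: place BB@(4,4)
Op 3: place WK@(0,4)
Op 4: place BB@(3,3)
Op 5: place WK@(3,4)
Op 6: place WB@(3,0)
Op 7: place WR@(4,3)
Per-piece attacks for W:
  WK@(0,0): attacks (0,1) (1,0) (1,1)
  WK@(0,4): attacks (0,3) (1,4) (1,3)
  WB@(3,0): attacks (4,1) (2,1) (1,2) (0,3)
  WK@(3,4): attacks (3,3) (4,4) (2,4) (4,3) (2,3)
  WR@(4,3): attacks (4,4) (4,2) (4,1) (4,0) (3,3) [ray(0,1) blocked at (4,4); ray(-1,0) blocked at (3,3)]
Union (16 distinct): (0,1) (0,3) (1,0) (1,1) (1,2) (1,3) (1,4) (2,1) (2,3) (2,4) (3,3) (4,0) (4,1) (4,2) (4,3) (4,4)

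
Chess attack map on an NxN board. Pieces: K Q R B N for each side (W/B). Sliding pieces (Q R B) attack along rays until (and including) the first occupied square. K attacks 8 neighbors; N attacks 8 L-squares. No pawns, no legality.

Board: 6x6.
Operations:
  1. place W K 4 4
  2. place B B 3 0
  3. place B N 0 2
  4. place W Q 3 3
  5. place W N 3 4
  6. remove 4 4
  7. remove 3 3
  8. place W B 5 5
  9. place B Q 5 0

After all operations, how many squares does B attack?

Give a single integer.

Op 1: place WK@(4,4)
Op 2: place BB@(3,0)
Op 3: place BN@(0,2)
Op 4: place WQ@(3,3)
Op 5: place WN@(3,4)
Op 6: remove (4,4)
Op 7: remove (3,3)
Op 8: place WB@(5,5)
Op 9: place BQ@(5,0)
Per-piece attacks for B:
  BN@(0,2): attacks (1,4) (2,3) (1,0) (2,1)
  BB@(3,0): attacks (4,1) (5,2) (2,1) (1,2) (0,3)
  BQ@(5,0): attacks (5,1) (5,2) (5,3) (5,4) (5,5) (4,0) (3,0) (4,1) (3,2) (2,3) (1,4) (0,5) [ray(0,1) blocked at (5,5); ray(-1,0) blocked at (3,0)]
Union (16 distinct): (0,3) (0,5) (1,0) (1,2) (1,4) (2,1) (2,3) (3,0) (3,2) (4,0) (4,1) (5,1) (5,2) (5,3) (5,4) (5,5)

Answer: 16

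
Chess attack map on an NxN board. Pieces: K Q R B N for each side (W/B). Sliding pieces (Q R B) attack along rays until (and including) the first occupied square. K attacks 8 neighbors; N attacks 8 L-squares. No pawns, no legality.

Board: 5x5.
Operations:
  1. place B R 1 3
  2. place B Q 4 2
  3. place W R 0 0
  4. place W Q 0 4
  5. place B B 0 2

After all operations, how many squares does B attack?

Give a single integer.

Answer: 18

Derivation:
Op 1: place BR@(1,3)
Op 2: place BQ@(4,2)
Op 3: place WR@(0,0)
Op 4: place WQ@(0,4)
Op 5: place BB@(0,2)
Per-piece attacks for B:
  BB@(0,2): attacks (1,3) (1,1) (2,0) [ray(1,1) blocked at (1,3)]
  BR@(1,3): attacks (1,4) (1,2) (1,1) (1,0) (2,3) (3,3) (4,3) (0,3)
  BQ@(4,2): attacks (4,3) (4,4) (4,1) (4,0) (3,2) (2,2) (1,2) (0,2) (3,3) (2,4) (3,1) (2,0) [ray(-1,0) blocked at (0,2)]
Union (18 distinct): (0,2) (0,3) (1,0) (1,1) (1,2) (1,3) (1,4) (2,0) (2,2) (2,3) (2,4) (3,1) (3,2) (3,3) (4,0) (4,1) (4,3) (4,4)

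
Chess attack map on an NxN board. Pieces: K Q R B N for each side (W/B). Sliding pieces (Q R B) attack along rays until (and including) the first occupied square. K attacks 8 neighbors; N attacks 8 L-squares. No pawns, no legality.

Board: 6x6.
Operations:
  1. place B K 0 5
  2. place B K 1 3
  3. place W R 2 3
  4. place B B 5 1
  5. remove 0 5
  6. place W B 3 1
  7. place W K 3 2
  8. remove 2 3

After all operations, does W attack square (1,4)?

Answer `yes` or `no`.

Op 1: place BK@(0,5)
Op 2: place BK@(1,3)
Op 3: place WR@(2,3)
Op 4: place BB@(5,1)
Op 5: remove (0,5)
Op 6: place WB@(3,1)
Op 7: place WK@(3,2)
Op 8: remove (2,3)
Per-piece attacks for W:
  WB@(3,1): attacks (4,2) (5,3) (4,0) (2,2) (1,3) (2,0) [ray(-1,1) blocked at (1,3)]
  WK@(3,2): attacks (3,3) (3,1) (4,2) (2,2) (4,3) (4,1) (2,3) (2,1)
W attacks (1,4): no

Answer: no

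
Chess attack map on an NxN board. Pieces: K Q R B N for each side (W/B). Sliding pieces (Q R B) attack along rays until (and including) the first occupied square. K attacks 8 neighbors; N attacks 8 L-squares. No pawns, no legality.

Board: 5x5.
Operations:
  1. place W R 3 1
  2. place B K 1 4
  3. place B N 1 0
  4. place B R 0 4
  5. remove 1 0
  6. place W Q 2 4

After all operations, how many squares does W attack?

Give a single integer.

Answer: 16

Derivation:
Op 1: place WR@(3,1)
Op 2: place BK@(1,4)
Op 3: place BN@(1,0)
Op 4: place BR@(0,4)
Op 5: remove (1,0)
Op 6: place WQ@(2,4)
Per-piece attacks for W:
  WQ@(2,4): attacks (2,3) (2,2) (2,1) (2,0) (3,4) (4,4) (1,4) (3,3) (4,2) (1,3) (0,2) [ray(-1,0) blocked at (1,4)]
  WR@(3,1): attacks (3,2) (3,3) (3,4) (3,0) (4,1) (2,1) (1,1) (0,1)
Union (16 distinct): (0,1) (0,2) (1,1) (1,3) (1,4) (2,0) (2,1) (2,2) (2,3) (3,0) (3,2) (3,3) (3,4) (4,1) (4,2) (4,4)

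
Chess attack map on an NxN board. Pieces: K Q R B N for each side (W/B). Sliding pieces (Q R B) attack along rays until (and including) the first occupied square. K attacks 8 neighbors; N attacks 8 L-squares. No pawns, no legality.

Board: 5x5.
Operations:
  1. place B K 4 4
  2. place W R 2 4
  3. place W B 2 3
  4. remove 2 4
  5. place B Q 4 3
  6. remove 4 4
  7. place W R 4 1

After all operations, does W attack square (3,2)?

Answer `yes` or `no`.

Op 1: place BK@(4,4)
Op 2: place WR@(2,4)
Op 3: place WB@(2,3)
Op 4: remove (2,4)
Op 5: place BQ@(4,3)
Op 6: remove (4,4)
Op 7: place WR@(4,1)
Per-piece attacks for W:
  WB@(2,3): attacks (3,4) (3,2) (4,1) (1,4) (1,2) (0,1) [ray(1,-1) blocked at (4,1)]
  WR@(4,1): attacks (4,2) (4,3) (4,0) (3,1) (2,1) (1,1) (0,1) [ray(0,1) blocked at (4,3)]
W attacks (3,2): yes

Answer: yes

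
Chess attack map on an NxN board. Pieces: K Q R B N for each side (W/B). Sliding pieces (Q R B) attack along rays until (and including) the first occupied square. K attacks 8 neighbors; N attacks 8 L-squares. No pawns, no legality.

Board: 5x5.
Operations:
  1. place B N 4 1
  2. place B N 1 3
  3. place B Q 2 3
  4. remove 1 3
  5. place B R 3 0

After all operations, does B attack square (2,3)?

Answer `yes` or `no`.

Answer: no

Derivation:
Op 1: place BN@(4,1)
Op 2: place BN@(1,3)
Op 3: place BQ@(2,3)
Op 4: remove (1,3)
Op 5: place BR@(3,0)
Per-piece attacks for B:
  BQ@(2,3): attacks (2,4) (2,2) (2,1) (2,0) (3,3) (4,3) (1,3) (0,3) (3,4) (3,2) (4,1) (1,4) (1,2) (0,1) [ray(1,-1) blocked at (4,1)]
  BR@(3,0): attacks (3,1) (3,2) (3,3) (3,4) (4,0) (2,0) (1,0) (0,0)
  BN@(4,1): attacks (3,3) (2,2) (2,0)
B attacks (2,3): no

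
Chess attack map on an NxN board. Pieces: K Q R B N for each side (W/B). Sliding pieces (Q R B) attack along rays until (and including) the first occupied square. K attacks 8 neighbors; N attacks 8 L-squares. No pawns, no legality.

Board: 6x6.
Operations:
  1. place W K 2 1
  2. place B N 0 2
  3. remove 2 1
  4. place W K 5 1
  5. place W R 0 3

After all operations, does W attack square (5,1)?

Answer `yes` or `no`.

Op 1: place WK@(2,1)
Op 2: place BN@(0,2)
Op 3: remove (2,1)
Op 4: place WK@(5,1)
Op 5: place WR@(0,3)
Per-piece attacks for W:
  WR@(0,3): attacks (0,4) (0,5) (0,2) (1,3) (2,3) (3,3) (4,3) (5,3) [ray(0,-1) blocked at (0,2)]
  WK@(5,1): attacks (5,2) (5,0) (4,1) (4,2) (4,0)
W attacks (5,1): no

Answer: no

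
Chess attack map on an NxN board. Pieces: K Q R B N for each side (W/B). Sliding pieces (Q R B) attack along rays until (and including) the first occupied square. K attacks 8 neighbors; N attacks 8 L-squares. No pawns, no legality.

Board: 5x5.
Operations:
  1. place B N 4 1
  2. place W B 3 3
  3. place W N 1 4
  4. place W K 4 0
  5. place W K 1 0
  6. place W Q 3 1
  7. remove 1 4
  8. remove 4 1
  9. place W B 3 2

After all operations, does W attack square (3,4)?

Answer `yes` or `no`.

Answer: no

Derivation:
Op 1: place BN@(4,1)
Op 2: place WB@(3,3)
Op 3: place WN@(1,4)
Op 4: place WK@(4,0)
Op 5: place WK@(1,0)
Op 6: place WQ@(3,1)
Op 7: remove (1,4)
Op 8: remove (4,1)
Op 9: place WB@(3,2)
Per-piece attacks for W:
  WK@(1,0): attacks (1,1) (2,0) (0,0) (2,1) (0,1)
  WQ@(3,1): attacks (3,2) (3,0) (4,1) (2,1) (1,1) (0,1) (4,2) (4,0) (2,2) (1,3) (0,4) (2,0) [ray(0,1) blocked at (3,2); ray(1,-1) blocked at (4,0)]
  WB@(3,2): attacks (4,3) (4,1) (2,3) (1,4) (2,1) (1,0) [ray(-1,-1) blocked at (1,0)]
  WB@(3,3): attacks (4,4) (4,2) (2,4) (2,2) (1,1) (0,0)
  WK@(4,0): attacks (4,1) (3,0) (3,1)
W attacks (3,4): no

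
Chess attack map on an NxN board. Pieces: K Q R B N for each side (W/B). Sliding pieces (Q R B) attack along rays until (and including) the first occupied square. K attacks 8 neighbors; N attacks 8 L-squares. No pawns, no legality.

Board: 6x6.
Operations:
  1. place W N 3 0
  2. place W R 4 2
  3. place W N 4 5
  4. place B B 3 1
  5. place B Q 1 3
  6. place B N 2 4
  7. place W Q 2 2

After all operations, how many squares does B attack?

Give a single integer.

Answer: 20

Derivation:
Op 1: place WN@(3,0)
Op 2: place WR@(4,2)
Op 3: place WN@(4,5)
Op 4: place BB@(3,1)
Op 5: place BQ@(1,3)
Op 6: place BN@(2,4)
Op 7: place WQ@(2,2)
Per-piece attacks for B:
  BQ@(1,3): attacks (1,4) (1,5) (1,2) (1,1) (1,0) (2,3) (3,3) (4,3) (5,3) (0,3) (2,4) (2,2) (0,4) (0,2) [ray(1,1) blocked at (2,4); ray(1,-1) blocked at (2,2)]
  BN@(2,4): attacks (4,5) (0,5) (3,2) (4,3) (1,2) (0,3)
  BB@(3,1): attacks (4,2) (4,0) (2,2) (2,0) [ray(1,1) blocked at (4,2); ray(-1,1) blocked at (2,2)]
Union (20 distinct): (0,2) (0,3) (0,4) (0,5) (1,0) (1,1) (1,2) (1,4) (1,5) (2,0) (2,2) (2,3) (2,4) (3,2) (3,3) (4,0) (4,2) (4,3) (4,5) (5,3)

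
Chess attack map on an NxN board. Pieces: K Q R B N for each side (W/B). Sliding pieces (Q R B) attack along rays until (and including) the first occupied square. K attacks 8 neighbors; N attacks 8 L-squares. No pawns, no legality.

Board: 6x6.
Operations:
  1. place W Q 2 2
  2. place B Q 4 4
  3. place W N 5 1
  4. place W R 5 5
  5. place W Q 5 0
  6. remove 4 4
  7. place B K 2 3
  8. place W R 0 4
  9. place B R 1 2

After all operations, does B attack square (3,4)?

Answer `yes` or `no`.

Answer: yes

Derivation:
Op 1: place WQ@(2,2)
Op 2: place BQ@(4,4)
Op 3: place WN@(5,1)
Op 4: place WR@(5,5)
Op 5: place WQ@(5,0)
Op 6: remove (4,4)
Op 7: place BK@(2,3)
Op 8: place WR@(0,4)
Op 9: place BR@(1,2)
Per-piece attacks for B:
  BR@(1,2): attacks (1,3) (1,4) (1,5) (1,1) (1,0) (2,2) (0,2) [ray(1,0) blocked at (2,2)]
  BK@(2,3): attacks (2,4) (2,2) (3,3) (1,3) (3,4) (3,2) (1,4) (1,2)
B attacks (3,4): yes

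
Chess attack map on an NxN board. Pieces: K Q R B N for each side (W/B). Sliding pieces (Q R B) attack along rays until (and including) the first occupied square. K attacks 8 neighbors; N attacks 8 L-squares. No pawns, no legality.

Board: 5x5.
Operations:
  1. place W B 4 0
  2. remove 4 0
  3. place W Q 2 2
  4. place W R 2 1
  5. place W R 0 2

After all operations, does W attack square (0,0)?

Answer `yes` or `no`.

Op 1: place WB@(4,0)
Op 2: remove (4,0)
Op 3: place WQ@(2,2)
Op 4: place WR@(2,1)
Op 5: place WR@(0,2)
Per-piece attacks for W:
  WR@(0,2): attacks (0,3) (0,4) (0,1) (0,0) (1,2) (2,2) [ray(1,0) blocked at (2,2)]
  WR@(2,1): attacks (2,2) (2,0) (3,1) (4,1) (1,1) (0,1) [ray(0,1) blocked at (2,2)]
  WQ@(2,2): attacks (2,3) (2,4) (2,1) (3,2) (4,2) (1,2) (0,2) (3,3) (4,4) (3,1) (4,0) (1,3) (0,4) (1,1) (0,0) [ray(0,-1) blocked at (2,1); ray(-1,0) blocked at (0,2)]
W attacks (0,0): yes

Answer: yes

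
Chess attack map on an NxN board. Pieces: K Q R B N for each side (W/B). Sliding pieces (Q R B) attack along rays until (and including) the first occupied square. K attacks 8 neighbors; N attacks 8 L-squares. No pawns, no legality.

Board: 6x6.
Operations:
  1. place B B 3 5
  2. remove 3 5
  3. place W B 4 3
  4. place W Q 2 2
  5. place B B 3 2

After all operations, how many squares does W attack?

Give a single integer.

Answer: 20

Derivation:
Op 1: place BB@(3,5)
Op 2: remove (3,5)
Op 3: place WB@(4,3)
Op 4: place WQ@(2,2)
Op 5: place BB@(3,2)
Per-piece attacks for W:
  WQ@(2,2): attacks (2,3) (2,4) (2,5) (2,1) (2,0) (3,2) (1,2) (0,2) (3,3) (4,4) (5,5) (3,1) (4,0) (1,3) (0,4) (1,1) (0,0) [ray(1,0) blocked at (3,2)]
  WB@(4,3): attacks (5,4) (5,2) (3,4) (2,5) (3,2) [ray(-1,-1) blocked at (3,2)]
Union (20 distinct): (0,0) (0,2) (0,4) (1,1) (1,2) (1,3) (2,0) (2,1) (2,3) (2,4) (2,5) (3,1) (3,2) (3,3) (3,4) (4,0) (4,4) (5,2) (5,4) (5,5)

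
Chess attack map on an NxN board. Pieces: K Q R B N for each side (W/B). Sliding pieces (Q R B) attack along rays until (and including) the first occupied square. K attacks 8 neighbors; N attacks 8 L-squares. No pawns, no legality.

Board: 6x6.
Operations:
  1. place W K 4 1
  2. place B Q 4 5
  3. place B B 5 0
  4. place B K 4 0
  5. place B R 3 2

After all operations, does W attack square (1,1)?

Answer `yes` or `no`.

Op 1: place WK@(4,1)
Op 2: place BQ@(4,5)
Op 3: place BB@(5,0)
Op 4: place BK@(4,0)
Op 5: place BR@(3,2)
Per-piece attacks for W:
  WK@(4,1): attacks (4,2) (4,0) (5,1) (3,1) (5,2) (5,0) (3,2) (3,0)
W attacks (1,1): no

Answer: no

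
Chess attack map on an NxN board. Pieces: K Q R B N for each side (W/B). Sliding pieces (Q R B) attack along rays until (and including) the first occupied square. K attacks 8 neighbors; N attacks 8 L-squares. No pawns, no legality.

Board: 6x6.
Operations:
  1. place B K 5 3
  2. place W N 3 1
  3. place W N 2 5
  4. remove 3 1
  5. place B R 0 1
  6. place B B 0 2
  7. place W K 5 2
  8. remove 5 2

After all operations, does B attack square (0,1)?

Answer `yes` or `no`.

Answer: no

Derivation:
Op 1: place BK@(5,3)
Op 2: place WN@(3,1)
Op 3: place WN@(2,5)
Op 4: remove (3,1)
Op 5: place BR@(0,1)
Op 6: place BB@(0,2)
Op 7: place WK@(5,2)
Op 8: remove (5,2)
Per-piece attacks for B:
  BR@(0,1): attacks (0,2) (0,0) (1,1) (2,1) (3,1) (4,1) (5,1) [ray(0,1) blocked at (0,2)]
  BB@(0,2): attacks (1,3) (2,4) (3,5) (1,1) (2,0)
  BK@(5,3): attacks (5,4) (5,2) (4,3) (4,4) (4,2)
B attacks (0,1): no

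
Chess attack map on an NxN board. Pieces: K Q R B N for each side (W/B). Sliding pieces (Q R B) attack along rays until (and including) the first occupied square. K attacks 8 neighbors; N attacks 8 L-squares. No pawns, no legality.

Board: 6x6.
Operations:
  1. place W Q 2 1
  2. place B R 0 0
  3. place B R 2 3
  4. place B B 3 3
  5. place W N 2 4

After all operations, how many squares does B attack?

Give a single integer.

Op 1: place WQ@(2,1)
Op 2: place BR@(0,0)
Op 3: place BR@(2,3)
Op 4: place BB@(3,3)
Op 5: place WN@(2,4)
Per-piece attacks for B:
  BR@(0,0): attacks (0,1) (0,2) (0,3) (0,4) (0,5) (1,0) (2,0) (3,0) (4,0) (5,0)
  BR@(2,3): attacks (2,4) (2,2) (2,1) (3,3) (1,3) (0,3) [ray(0,1) blocked at (2,4); ray(0,-1) blocked at (2,1); ray(1,0) blocked at (3,3)]
  BB@(3,3): attacks (4,4) (5,5) (4,2) (5,1) (2,4) (2,2) (1,1) (0,0) [ray(-1,1) blocked at (2,4); ray(-1,-1) blocked at (0,0)]
Union (21 distinct): (0,0) (0,1) (0,2) (0,3) (0,4) (0,5) (1,0) (1,1) (1,3) (2,0) (2,1) (2,2) (2,4) (3,0) (3,3) (4,0) (4,2) (4,4) (5,0) (5,1) (5,5)

Answer: 21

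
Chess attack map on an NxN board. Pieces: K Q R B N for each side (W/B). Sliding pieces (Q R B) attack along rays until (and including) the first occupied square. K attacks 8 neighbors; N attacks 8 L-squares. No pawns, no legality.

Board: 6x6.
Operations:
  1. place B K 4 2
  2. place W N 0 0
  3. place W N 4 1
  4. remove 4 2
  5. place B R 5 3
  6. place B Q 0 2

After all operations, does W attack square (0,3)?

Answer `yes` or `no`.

Op 1: place BK@(4,2)
Op 2: place WN@(0,0)
Op 3: place WN@(4,1)
Op 4: remove (4,2)
Op 5: place BR@(5,3)
Op 6: place BQ@(0,2)
Per-piece attacks for W:
  WN@(0,0): attacks (1,2) (2,1)
  WN@(4,1): attacks (5,3) (3,3) (2,2) (2,0)
W attacks (0,3): no

Answer: no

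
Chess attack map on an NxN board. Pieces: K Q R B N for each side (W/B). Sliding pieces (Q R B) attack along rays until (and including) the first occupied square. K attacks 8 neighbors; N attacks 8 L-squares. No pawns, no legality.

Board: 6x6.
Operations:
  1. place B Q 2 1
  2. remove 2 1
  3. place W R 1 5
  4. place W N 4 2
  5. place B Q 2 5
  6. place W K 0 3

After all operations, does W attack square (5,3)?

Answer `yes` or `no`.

Op 1: place BQ@(2,1)
Op 2: remove (2,1)
Op 3: place WR@(1,5)
Op 4: place WN@(4,2)
Op 5: place BQ@(2,5)
Op 6: place WK@(0,3)
Per-piece attacks for W:
  WK@(0,3): attacks (0,4) (0,2) (1,3) (1,4) (1,2)
  WR@(1,5): attacks (1,4) (1,3) (1,2) (1,1) (1,0) (2,5) (0,5) [ray(1,0) blocked at (2,5)]
  WN@(4,2): attacks (5,4) (3,4) (2,3) (5,0) (3,0) (2,1)
W attacks (5,3): no

Answer: no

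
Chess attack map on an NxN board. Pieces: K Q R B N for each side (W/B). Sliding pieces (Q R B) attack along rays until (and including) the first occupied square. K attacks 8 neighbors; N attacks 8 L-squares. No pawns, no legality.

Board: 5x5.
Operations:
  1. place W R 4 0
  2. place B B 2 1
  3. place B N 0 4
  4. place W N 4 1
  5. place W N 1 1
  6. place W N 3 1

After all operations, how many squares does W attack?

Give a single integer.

Op 1: place WR@(4,0)
Op 2: place BB@(2,1)
Op 3: place BN@(0,4)
Op 4: place WN@(4,1)
Op 5: place WN@(1,1)
Op 6: place WN@(3,1)
Per-piece attacks for W:
  WN@(1,1): attacks (2,3) (3,2) (0,3) (3,0)
  WN@(3,1): attacks (4,3) (2,3) (1,2) (1,0)
  WR@(4,0): attacks (4,1) (3,0) (2,0) (1,0) (0,0) [ray(0,1) blocked at (4,1)]
  WN@(4,1): attacks (3,3) (2,2) (2,0)
Union (12 distinct): (0,0) (0,3) (1,0) (1,2) (2,0) (2,2) (2,3) (3,0) (3,2) (3,3) (4,1) (4,3)

Answer: 12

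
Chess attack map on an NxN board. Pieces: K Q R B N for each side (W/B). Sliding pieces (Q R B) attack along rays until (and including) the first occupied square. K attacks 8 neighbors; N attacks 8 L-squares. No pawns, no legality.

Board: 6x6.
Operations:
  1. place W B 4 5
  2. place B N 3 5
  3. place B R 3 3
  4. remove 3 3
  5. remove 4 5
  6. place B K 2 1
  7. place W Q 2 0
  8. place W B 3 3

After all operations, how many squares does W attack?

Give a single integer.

Op 1: place WB@(4,5)
Op 2: place BN@(3,5)
Op 3: place BR@(3,3)
Op 4: remove (3,3)
Op 5: remove (4,5)
Op 6: place BK@(2,1)
Op 7: place WQ@(2,0)
Op 8: place WB@(3,3)
Per-piece attacks for W:
  WQ@(2,0): attacks (2,1) (3,0) (4,0) (5,0) (1,0) (0,0) (3,1) (4,2) (5,3) (1,1) (0,2) [ray(0,1) blocked at (2,1)]
  WB@(3,3): attacks (4,4) (5,5) (4,2) (5,1) (2,4) (1,5) (2,2) (1,1) (0,0)
Union (17 distinct): (0,0) (0,2) (1,0) (1,1) (1,5) (2,1) (2,2) (2,4) (3,0) (3,1) (4,0) (4,2) (4,4) (5,0) (5,1) (5,3) (5,5)

Answer: 17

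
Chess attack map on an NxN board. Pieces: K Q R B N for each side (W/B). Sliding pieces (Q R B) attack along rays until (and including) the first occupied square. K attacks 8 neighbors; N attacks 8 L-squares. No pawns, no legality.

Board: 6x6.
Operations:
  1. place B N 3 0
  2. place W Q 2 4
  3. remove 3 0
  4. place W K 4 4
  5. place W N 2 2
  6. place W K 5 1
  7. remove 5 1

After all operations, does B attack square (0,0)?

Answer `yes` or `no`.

Answer: no

Derivation:
Op 1: place BN@(3,0)
Op 2: place WQ@(2,4)
Op 3: remove (3,0)
Op 4: place WK@(4,4)
Op 5: place WN@(2,2)
Op 6: place WK@(5,1)
Op 7: remove (5,1)
Per-piece attacks for B:
B attacks (0,0): no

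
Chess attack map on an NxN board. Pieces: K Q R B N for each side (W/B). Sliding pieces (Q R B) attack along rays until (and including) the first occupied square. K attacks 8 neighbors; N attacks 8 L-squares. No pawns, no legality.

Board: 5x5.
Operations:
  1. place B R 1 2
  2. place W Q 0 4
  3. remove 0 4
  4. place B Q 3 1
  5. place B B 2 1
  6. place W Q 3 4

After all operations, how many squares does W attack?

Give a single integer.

Answer: 10

Derivation:
Op 1: place BR@(1,2)
Op 2: place WQ@(0,4)
Op 3: remove (0,4)
Op 4: place BQ@(3,1)
Op 5: place BB@(2,1)
Op 6: place WQ@(3,4)
Per-piece attacks for W:
  WQ@(3,4): attacks (3,3) (3,2) (3,1) (4,4) (2,4) (1,4) (0,4) (4,3) (2,3) (1,2) [ray(0,-1) blocked at (3,1); ray(-1,-1) blocked at (1,2)]
Union (10 distinct): (0,4) (1,2) (1,4) (2,3) (2,4) (3,1) (3,2) (3,3) (4,3) (4,4)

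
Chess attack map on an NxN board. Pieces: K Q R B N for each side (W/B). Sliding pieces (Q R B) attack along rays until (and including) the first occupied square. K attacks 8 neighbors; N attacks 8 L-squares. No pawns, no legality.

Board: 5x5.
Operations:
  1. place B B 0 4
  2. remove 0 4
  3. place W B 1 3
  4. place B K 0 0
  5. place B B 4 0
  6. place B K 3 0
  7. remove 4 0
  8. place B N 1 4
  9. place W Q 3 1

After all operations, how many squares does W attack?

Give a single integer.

Answer: 17

Derivation:
Op 1: place BB@(0,4)
Op 2: remove (0,4)
Op 3: place WB@(1,3)
Op 4: place BK@(0,0)
Op 5: place BB@(4,0)
Op 6: place BK@(3,0)
Op 7: remove (4,0)
Op 8: place BN@(1,4)
Op 9: place WQ@(3,1)
Per-piece attacks for W:
  WB@(1,3): attacks (2,4) (2,2) (3,1) (0,4) (0,2) [ray(1,-1) blocked at (3,1)]
  WQ@(3,1): attacks (3,2) (3,3) (3,4) (3,0) (4,1) (2,1) (1,1) (0,1) (4,2) (4,0) (2,2) (1,3) (2,0) [ray(0,-1) blocked at (3,0); ray(-1,1) blocked at (1,3)]
Union (17 distinct): (0,1) (0,2) (0,4) (1,1) (1,3) (2,0) (2,1) (2,2) (2,4) (3,0) (3,1) (3,2) (3,3) (3,4) (4,0) (4,1) (4,2)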